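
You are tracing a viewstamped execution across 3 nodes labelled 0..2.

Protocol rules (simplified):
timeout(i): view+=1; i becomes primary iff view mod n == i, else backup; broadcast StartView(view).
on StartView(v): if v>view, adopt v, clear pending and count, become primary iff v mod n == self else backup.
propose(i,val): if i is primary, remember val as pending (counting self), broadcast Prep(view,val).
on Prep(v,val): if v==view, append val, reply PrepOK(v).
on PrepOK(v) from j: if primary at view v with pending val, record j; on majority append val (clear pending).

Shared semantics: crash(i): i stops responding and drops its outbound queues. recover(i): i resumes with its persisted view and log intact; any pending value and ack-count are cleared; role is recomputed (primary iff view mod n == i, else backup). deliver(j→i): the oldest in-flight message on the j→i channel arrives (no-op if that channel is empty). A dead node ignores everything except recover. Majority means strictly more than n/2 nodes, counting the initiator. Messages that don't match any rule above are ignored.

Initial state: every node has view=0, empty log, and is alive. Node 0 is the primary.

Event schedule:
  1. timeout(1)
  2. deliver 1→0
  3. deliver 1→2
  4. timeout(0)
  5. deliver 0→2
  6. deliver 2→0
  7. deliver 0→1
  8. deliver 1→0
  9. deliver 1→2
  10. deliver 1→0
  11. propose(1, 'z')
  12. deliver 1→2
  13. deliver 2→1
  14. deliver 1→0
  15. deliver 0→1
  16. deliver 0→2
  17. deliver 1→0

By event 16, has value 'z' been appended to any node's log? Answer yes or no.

no

e1 timeout(1): 1[prim,v=1,-]
e2 deliver 1→0: 0[back,v=1,-]
e3 deliver 1→2: 2[back,v=1,-]
e4 timeout(0): 0[back,v=2,-]
e5 deliver 0→2: 2[prim,v=2,-]
e6 deliver 2→0: ·
e7 deliver 0→1: 1[back,v=2,-]
e8 deliver 1→0: ·
e9 deliver 1→2: ·
e10 deliver 1→0: ·
e11 propose(1,'z'): ·
e12 deliver 1→2: ·
e13 deliver 2→1: ·
e14 deliver 1→0: ·
e15 deliver 0→1: ·
e16 deliver 0→2: ·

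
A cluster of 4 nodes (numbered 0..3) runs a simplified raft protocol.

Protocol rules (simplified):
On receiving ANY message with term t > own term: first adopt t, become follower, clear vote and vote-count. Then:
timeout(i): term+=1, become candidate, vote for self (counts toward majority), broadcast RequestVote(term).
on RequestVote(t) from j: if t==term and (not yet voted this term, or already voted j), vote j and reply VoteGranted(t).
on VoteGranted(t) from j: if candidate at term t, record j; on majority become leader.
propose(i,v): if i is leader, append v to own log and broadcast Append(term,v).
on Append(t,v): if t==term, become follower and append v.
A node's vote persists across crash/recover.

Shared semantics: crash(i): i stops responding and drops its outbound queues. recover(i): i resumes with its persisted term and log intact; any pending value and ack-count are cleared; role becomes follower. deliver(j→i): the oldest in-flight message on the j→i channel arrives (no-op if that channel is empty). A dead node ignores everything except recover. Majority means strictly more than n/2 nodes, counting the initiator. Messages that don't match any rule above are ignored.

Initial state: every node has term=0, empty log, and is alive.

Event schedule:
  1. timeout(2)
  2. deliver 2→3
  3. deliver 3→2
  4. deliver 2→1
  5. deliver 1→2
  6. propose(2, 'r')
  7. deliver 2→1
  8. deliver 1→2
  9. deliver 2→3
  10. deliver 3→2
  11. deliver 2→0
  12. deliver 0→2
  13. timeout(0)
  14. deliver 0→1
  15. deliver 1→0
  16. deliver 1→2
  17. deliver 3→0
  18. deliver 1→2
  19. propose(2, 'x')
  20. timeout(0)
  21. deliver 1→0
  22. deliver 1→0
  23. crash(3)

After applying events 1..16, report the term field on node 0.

2

[1] timeout(2) → N2(cand t1 [-])
[2] deliver 2→3 → N3(foll t1 [-])
[3] deliver 3→2 → ∅
[4] deliver 2→1 → N1(foll t1 [-])
[5] deliver 1→2 → N2(lead t1 [-])
[6] propose(2,'r') → N2(lead t1 [r])
[7] deliver 2→1 → N1(foll t1 [r])
[8] deliver 1→2 → ∅
[9] deliver 2→3 → N3(foll t1 [r])
[10] deliver 3→2 → ∅
[11] deliver 2→0 → N0(foll t1 [-])
[12] deliver 0→2 → ∅
[13] timeout(0) → N0(cand t2 [-])
[14] deliver 0→1 → N1(foll t2 [r])
[15] deliver 1→0 → ∅
[16] deliver 1→2 → ∅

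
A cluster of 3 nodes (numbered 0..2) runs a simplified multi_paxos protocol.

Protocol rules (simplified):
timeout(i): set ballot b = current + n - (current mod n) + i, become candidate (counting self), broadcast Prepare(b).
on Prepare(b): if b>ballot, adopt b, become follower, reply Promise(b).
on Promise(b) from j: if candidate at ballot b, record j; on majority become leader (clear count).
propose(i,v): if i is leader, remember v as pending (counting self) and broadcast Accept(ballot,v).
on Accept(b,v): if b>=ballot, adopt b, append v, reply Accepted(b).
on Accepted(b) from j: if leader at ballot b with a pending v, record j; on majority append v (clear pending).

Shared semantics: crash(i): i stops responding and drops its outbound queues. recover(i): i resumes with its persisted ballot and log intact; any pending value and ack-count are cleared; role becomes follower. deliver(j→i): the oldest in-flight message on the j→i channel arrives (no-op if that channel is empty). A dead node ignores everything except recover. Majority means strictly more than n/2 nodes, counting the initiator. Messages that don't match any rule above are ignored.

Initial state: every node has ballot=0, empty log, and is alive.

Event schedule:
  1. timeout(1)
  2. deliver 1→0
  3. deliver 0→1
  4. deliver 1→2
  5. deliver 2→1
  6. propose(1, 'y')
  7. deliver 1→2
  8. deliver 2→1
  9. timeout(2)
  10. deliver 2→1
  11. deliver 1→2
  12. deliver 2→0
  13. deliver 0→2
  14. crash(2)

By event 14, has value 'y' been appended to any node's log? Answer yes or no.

yes

e1 timeout(1): 1[cand,b=4,-]
e2 deliver 1→0: 0[foll,b=4,-]
e3 deliver 0→1: 1[lead,b=4,-]
e4 deliver 1→2: 2[foll,b=4,-]
e5 deliver 2→1: ·
e6 propose(1,'y'): ·
e7 deliver 1→2: 2[foll,b=4,y]
e8 deliver 2→1: 1[lead,b=4,y]
e9 timeout(2): 2[cand,b=8,y]
e10 deliver 2→1: 1[foll,b=8,y]
e11 deliver 1→2: 2[lead,b=8,y]
e12 deliver 2→0: 0[foll,b=8,-]
e13 deliver 0→2: ·
e14 crash(2): 2[✗lead,b=8,y]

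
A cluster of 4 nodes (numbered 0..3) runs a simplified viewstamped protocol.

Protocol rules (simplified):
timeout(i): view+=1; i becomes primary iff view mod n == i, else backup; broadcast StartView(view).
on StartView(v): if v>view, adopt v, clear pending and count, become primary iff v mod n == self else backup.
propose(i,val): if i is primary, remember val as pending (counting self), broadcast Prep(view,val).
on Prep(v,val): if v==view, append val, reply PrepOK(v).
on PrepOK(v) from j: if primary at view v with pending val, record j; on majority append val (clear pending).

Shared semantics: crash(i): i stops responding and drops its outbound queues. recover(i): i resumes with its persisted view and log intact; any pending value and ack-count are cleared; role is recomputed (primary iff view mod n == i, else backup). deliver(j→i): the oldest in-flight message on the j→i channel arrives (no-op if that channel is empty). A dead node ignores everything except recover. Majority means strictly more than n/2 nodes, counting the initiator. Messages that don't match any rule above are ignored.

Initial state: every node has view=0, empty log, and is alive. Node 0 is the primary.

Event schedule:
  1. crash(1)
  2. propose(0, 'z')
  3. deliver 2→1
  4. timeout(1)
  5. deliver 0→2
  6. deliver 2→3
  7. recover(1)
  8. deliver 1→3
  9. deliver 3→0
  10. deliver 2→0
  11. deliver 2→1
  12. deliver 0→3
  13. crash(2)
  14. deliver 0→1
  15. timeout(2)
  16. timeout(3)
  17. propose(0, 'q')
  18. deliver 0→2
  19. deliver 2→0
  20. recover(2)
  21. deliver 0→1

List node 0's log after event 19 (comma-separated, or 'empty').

e1 crash(1): 1[✗back,v=0,-]
e2 propose(0,'z'): ·
e3 deliver 2→1: ·
e4 timeout(1): ·
e5 deliver 0→2: 2[back,v=0,z]
e6 deliver 2→3: ·
e7 recover(1): 1[back,v=0,-]
e8 deliver 1→3: ·
e9 deliver 3→0: ·
e10 deliver 2→0: ·
e11 deliver 2→1: ·
e12 deliver 0→3: 3[back,v=0,z]
e13 crash(2): 2[✗back,v=0,z]
e14 deliver 0→1: 1[back,v=0,z]
e15 timeout(2): ·
e16 timeout(3): 3[back,v=1,z]
e17 propose(0,'q'): ·
e18 deliver 0→2: ·
e19 deliver 2→0: ·

empty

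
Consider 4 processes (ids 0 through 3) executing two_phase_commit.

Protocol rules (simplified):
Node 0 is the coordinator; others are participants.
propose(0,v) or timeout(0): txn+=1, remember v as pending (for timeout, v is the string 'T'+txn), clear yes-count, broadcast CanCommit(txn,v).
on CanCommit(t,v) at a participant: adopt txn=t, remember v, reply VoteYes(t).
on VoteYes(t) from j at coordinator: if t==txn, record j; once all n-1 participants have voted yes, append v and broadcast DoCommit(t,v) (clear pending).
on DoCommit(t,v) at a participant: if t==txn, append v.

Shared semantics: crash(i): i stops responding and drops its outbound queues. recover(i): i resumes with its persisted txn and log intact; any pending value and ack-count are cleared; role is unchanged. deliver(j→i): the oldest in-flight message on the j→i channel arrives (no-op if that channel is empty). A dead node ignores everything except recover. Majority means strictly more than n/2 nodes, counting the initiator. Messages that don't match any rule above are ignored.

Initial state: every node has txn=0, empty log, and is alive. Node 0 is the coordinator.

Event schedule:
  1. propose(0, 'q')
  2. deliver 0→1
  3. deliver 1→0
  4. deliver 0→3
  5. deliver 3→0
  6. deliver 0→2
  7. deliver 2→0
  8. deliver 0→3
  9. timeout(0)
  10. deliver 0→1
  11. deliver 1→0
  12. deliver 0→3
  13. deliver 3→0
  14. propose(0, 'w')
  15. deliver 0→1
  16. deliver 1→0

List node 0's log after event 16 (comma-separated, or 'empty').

1. propose(0,'q'):  <0:coor t1 ->
2. deliver 0→1:  <1:part t1 ->
3. deliver 1→0:  nop
4. deliver 0→3:  <3:part t1 ->
5. deliver 3→0:  nop
6. deliver 0→2:  <2:part t1 ->
7. deliver 2→0:  <0:coor t1 q>
8. deliver 0→3:  <3:part t1 q>
9. timeout(0):  <0:coor t2 q>
10. deliver 0→1:  <1:part t1 q>
11. deliver 1→0:  nop
12. deliver 0→3:  <3:part t2 q>
13. deliver 3→0:  nop
14. propose(0,'w'):  <0:coor t3 q>
15. deliver 0→1:  <1:part t2 q>
16. deliver 1→0:  nop

q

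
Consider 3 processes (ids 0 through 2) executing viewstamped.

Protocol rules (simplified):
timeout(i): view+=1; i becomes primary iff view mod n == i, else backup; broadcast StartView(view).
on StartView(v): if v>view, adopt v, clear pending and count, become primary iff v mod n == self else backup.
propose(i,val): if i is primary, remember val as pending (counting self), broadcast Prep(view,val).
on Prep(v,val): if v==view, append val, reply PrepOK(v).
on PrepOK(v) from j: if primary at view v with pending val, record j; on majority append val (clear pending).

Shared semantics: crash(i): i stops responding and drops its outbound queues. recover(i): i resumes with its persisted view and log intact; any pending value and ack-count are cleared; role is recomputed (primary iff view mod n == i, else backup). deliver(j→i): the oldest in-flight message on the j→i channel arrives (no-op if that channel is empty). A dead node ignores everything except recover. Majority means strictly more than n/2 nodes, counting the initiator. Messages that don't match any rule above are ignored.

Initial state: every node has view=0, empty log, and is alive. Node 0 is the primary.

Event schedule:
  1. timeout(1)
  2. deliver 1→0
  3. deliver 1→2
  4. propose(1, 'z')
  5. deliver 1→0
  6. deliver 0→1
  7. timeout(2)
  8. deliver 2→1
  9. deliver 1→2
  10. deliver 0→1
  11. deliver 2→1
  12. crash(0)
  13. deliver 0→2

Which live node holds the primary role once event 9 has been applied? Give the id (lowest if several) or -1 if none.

2

[1] timeout(1) → N1(prim v1 [-])
[2] deliver 1→0 → N0(back v1 [-])
[3] deliver 1→2 → N2(back v1 [-])
[4] propose(1,'z') → ∅
[5] deliver 1→0 → N0(back v1 [z])
[6] deliver 0→1 → N1(prim v1 [z])
[7] timeout(2) → N2(prim v2 [-])
[8] deliver 2→1 → N1(back v2 [z])
[9] deliver 1→2 → ∅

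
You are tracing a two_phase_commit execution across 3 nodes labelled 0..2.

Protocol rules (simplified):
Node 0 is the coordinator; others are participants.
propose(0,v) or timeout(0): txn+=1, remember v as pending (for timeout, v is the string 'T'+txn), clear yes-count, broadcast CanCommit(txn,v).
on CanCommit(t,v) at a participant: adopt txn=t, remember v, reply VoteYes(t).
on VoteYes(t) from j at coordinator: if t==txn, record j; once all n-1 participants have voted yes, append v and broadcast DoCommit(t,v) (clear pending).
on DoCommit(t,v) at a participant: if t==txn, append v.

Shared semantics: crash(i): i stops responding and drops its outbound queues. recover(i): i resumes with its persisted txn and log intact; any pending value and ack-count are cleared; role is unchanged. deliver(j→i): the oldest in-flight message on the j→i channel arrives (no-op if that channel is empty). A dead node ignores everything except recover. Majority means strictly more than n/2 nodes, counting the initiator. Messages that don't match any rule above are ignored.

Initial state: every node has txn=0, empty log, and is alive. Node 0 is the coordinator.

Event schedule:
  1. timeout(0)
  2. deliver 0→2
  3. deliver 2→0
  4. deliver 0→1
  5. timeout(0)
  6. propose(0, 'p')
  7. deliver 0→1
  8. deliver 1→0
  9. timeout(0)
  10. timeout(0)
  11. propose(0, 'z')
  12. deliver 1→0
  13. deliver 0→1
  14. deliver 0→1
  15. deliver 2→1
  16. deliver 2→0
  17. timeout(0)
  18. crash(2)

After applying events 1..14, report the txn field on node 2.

1

after 1 — timeout(0): n0:coor/t1/[-]
after 2 — deliver 0→2: n2:part/t1/[-]
after 3 — deliver 2→0: ·
after 4 — deliver 0→1: n1:part/t1/[-]
after 5 — timeout(0): n0:coor/t2/[-]
after 6 — propose(0,'p'): n0:coor/t3/[-]
after 7 — deliver 0→1: n1:part/t2/[-]
after 8 — deliver 1→0: ·
after 9 — timeout(0): n0:coor/t4/[-]
after 10 — timeout(0): n0:coor/t5/[-]
after 11 — propose(0,'z'): n0:coor/t6/[-]
after 12 — deliver 1→0: ·
after 13 — deliver 0→1: n1:part/t3/[-]
after 14 — deliver 0→1: n1:part/t4/[-]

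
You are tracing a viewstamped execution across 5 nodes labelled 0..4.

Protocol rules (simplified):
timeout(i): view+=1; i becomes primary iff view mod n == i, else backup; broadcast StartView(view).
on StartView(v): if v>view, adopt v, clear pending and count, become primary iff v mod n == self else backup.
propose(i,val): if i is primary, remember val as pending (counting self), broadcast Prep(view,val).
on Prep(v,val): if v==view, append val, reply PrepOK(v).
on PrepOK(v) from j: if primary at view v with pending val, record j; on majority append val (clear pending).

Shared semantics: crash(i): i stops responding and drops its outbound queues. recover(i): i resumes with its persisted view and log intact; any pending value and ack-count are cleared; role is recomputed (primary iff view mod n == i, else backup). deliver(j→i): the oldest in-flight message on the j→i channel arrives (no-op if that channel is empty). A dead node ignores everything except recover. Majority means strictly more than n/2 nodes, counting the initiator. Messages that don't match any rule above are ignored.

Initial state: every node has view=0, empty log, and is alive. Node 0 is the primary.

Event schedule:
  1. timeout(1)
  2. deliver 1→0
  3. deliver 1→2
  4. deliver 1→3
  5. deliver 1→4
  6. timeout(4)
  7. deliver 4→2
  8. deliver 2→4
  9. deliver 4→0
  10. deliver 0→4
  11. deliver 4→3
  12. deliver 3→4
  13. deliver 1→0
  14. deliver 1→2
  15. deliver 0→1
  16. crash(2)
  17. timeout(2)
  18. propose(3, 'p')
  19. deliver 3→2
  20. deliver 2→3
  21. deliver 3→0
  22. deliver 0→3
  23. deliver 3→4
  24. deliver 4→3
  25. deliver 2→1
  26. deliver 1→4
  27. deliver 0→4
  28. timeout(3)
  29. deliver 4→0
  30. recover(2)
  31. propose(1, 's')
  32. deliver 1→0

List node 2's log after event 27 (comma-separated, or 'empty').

step 1 timeout(1): 1={prim,v=1,log=-}
step 2 deliver 1→0: 0={back,v=1,log=-}
step 3 deliver 1→2: 2={back,v=1,log=-}
step 4 deliver 1→3: 3={back,v=1,log=-}
step 5 deliver 1→4: 4={back,v=1,log=-}
step 6 timeout(4): 4={back,v=2,log=-}
step 7 deliver 4→2: 2={prim,v=2,log=-}
step 8 deliver 2→4: —
step 9 deliver 4→0: 0={back,v=2,log=-}
step 10 deliver 0→4: —
step 11 deliver 4→3: 3={back,v=2,log=-}
step 12 deliver 3→4: —
step 13 deliver 1→0: —
step 14 deliver 1→2: —
step 15 deliver 0→1: —
step 16 crash(2): 2={✗prim,v=2,log=-}
step 17 timeout(2): —
step 18 propose(3,'p'): —
step 19 deliver 3→2: —
step 20 deliver 2→3: —
step 21 deliver 3→0: —
step 22 deliver 0→3: —
step 23 deliver 3→4: —
step 24 deliver 4→3: —
step 25 deliver 2→1: —
step 26 deliver 1→4: —
step 27 deliver 0→4: —

empty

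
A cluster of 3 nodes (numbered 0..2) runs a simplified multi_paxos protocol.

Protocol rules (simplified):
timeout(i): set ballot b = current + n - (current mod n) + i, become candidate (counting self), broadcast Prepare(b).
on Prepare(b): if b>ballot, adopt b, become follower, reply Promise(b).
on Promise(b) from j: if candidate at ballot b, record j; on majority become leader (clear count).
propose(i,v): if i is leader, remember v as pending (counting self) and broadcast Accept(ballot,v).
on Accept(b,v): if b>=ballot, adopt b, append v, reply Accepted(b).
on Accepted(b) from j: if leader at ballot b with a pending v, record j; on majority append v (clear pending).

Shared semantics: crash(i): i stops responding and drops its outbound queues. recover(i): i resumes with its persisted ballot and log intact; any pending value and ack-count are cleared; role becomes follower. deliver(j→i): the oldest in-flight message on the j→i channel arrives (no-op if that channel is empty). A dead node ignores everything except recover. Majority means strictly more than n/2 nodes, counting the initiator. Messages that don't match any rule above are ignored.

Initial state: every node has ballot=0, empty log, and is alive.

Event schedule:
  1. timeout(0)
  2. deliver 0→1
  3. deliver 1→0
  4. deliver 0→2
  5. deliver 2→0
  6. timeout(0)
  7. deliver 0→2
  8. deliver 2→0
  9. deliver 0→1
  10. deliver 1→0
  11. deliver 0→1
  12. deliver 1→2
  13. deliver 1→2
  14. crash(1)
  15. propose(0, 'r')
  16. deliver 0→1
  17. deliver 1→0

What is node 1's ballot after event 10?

step 1 timeout(0): 0={cand,b=3,log=-}
step 2 deliver 0→1: 1={foll,b=3,log=-}
step 3 deliver 1→0: 0={lead,b=3,log=-}
step 4 deliver 0→2: 2={foll,b=3,log=-}
step 5 deliver 2→0: —
step 6 timeout(0): 0={cand,b=6,log=-}
step 7 deliver 0→2: 2={foll,b=6,log=-}
step 8 deliver 2→0: 0={lead,b=6,log=-}
step 9 deliver 0→1: 1={foll,b=6,log=-}
step 10 deliver 1→0: —

6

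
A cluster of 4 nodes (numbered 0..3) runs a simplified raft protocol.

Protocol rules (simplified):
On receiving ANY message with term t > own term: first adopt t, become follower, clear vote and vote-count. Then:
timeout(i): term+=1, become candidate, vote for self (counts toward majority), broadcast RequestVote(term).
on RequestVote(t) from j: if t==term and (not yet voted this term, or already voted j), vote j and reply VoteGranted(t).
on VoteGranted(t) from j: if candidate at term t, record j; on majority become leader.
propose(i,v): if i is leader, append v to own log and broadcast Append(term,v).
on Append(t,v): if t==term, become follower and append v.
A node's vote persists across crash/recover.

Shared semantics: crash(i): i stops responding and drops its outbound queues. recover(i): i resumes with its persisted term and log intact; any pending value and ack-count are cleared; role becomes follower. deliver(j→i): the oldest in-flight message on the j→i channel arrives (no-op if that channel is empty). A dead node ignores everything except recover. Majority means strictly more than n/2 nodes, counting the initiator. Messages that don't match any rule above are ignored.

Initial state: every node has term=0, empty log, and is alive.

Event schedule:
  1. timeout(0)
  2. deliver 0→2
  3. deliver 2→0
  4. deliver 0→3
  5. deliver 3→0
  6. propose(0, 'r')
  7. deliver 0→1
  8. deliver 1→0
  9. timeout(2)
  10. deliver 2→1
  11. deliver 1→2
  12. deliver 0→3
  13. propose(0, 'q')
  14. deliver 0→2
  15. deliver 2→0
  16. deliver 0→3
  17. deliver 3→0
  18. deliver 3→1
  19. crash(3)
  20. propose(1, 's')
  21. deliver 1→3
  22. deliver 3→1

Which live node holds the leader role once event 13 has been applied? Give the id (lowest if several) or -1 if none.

0

1. timeout(0):  <0:cand t1 ->
2. deliver 0→2:  <2:foll t1 ->
3. deliver 2→0:  nop
4. deliver 0→3:  <3:foll t1 ->
5. deliver 3→0:  <0:lead t1 ->
6. propose(0,'r'):  <0:lead t1 r>
7. deliver 0→1:  <1:foll t1 ->
8. deliver 1→0:  nop
9. timeout(2):  <2:cand t2 ->
10. deliver 2→1:  <1:foll t2 ->
11. deliver 1→2:  nop
12. deliver 0→3:  <3:foll t1 r>
13. propose(0,'q'):  <0:lead t1 r,q>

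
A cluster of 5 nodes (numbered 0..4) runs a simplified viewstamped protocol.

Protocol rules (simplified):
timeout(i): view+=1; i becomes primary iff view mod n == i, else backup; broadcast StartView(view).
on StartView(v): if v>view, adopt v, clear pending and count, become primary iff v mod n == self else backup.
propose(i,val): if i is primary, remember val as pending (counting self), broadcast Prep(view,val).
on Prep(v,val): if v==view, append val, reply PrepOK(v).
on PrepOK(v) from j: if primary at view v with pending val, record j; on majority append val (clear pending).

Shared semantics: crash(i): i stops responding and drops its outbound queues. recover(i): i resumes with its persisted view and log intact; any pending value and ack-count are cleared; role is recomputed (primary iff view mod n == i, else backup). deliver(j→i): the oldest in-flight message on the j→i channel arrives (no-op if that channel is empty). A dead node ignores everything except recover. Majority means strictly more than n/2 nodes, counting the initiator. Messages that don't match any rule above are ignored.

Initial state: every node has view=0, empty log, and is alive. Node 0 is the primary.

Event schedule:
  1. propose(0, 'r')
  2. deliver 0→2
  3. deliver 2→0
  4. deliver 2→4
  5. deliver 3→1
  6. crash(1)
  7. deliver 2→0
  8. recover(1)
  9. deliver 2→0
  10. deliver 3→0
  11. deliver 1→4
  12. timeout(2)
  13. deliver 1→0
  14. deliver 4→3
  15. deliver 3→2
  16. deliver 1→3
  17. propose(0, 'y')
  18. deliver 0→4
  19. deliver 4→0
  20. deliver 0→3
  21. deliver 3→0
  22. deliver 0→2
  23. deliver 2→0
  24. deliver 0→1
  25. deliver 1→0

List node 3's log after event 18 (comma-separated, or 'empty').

[1] propose(0,'r') → ∅
[2] deliver 0→2 → N2(back v0 [r])
[3] deliver 2→0 → ∅
[4] deliver 2→4 → ∅
[5] deliver 3→1 → ∅
[6] crash(1) → N1(✗back v0 [-])
[7] deliver 2→0 → ∅
[8] recover(1) → N1(back v0 [-])
[9] deliver 2→0 → ∅
[10] deliver 3→0 → ∅
[11] deliver 1→4 → ∅
[12] timeout(2) → N2(back v1 [r])
[13] deliver 1→0 → ∅
[14] deliver 4→3 → ∅
[15] deliver 3→2 → ∅
[16] deliver 1→3 → ∅
[17] propose(0,'y') → ∅
[18] deliver 0→4 → N4(back v0 [r])

empty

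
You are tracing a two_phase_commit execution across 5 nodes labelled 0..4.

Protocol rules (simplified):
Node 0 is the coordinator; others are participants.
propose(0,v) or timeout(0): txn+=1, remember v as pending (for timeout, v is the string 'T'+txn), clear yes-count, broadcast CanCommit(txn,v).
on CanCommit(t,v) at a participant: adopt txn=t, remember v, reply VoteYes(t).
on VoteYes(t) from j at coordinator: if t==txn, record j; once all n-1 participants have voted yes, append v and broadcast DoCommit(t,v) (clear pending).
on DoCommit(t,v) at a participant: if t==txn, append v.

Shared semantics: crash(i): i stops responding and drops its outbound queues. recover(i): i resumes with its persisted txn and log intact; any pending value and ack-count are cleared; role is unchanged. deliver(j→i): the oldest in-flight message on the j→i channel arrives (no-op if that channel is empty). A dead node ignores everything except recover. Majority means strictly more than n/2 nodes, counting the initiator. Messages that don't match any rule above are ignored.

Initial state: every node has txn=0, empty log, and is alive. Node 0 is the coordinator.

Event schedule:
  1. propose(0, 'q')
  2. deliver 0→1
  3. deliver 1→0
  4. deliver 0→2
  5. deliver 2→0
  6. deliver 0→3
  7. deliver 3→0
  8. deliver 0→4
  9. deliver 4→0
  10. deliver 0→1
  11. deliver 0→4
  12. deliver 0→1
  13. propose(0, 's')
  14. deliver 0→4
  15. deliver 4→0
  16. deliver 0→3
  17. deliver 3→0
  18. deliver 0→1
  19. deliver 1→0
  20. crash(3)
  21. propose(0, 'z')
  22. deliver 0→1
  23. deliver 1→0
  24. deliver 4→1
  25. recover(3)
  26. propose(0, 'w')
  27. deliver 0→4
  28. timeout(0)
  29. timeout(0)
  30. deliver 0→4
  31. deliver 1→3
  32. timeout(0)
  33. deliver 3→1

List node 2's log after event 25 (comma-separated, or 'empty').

e1 propose(0,'q'): 0[coor,t=1,-]
e2 deliver 0→1: 1[part,t=1,-]
e3 deliver 1→0: ·
e4 deliver 0→2: 2[part,t=1,-]
e5 deliver 2→0: ·
e6 deliver 0→3: 3[part,t=1,-]
e7 deliver 3→0: ·
e8 deliver 0→4: 4[part,t=1,-]
e9 deliver 4→0: 0[coor,t=1,q]
e10 deliver 0→1: 1[part,t=1,q]
e11 deliver 0→4: 4[part,t=1,q]
e12 deliver 0→1: ·
e13 propose(0,'s'): 0[coor,t=2,q]
e14 deliver 0→4: 4[part,t=2,q]
e15 deliver 4→0: ·
e16 deliver 0→3: 3[part,t=1,q]
e17 deliver 3→0: ·
e18 deliver 0→1: 1[part,t=2,q]
e19 deliver 1→0: ·
e20 crash(3): 3[✗part,t=1,q]
e21 propose(0,'z'): 0[coor,t=3,q]
e22 deliver 0→1: 1[part,t=3,q]
e23 deliver 1→0: ·
e24 deliver 4→1: ·
e25 recover(3): 3[part,t=1,q]

empty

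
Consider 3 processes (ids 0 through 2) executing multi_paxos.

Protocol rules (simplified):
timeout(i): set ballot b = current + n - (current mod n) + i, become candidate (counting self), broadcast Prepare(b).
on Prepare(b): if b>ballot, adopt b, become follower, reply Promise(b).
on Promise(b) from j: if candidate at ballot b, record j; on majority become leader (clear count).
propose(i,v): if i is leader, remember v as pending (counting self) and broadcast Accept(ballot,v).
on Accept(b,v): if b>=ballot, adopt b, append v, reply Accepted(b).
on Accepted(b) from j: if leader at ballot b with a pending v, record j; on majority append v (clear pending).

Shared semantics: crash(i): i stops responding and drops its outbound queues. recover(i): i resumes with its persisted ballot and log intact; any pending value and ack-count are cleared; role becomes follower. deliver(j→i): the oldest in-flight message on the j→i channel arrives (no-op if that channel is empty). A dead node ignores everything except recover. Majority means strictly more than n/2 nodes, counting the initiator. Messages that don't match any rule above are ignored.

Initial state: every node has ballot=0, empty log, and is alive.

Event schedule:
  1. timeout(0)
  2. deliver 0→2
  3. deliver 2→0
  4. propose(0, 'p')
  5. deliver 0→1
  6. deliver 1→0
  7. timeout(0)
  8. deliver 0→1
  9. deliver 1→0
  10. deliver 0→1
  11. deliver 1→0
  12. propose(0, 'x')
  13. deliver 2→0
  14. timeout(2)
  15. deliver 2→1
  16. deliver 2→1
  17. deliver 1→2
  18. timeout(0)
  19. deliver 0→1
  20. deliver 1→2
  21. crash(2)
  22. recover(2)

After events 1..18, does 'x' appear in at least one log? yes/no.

no

e1 timeout(0): 0[cand,b=3,-]
e2 deliver 0→2: 2[foll,b=3,-]
e3 deliver 2→0: 0[lead,b=3,-]
e4 propose(0,'p'): ·
e5 deliver 0→1: 1[foll,b=3,-]
e6 deliver 1→0: ·
e7 timeout(0): 0[cand,b=6,-]
e8 deliver 0→1: 1[foll,b=3,p]
e9 deliver 1→0: ·
e10 deliver 0→1: 1[foll,b=6,p]
e11 deliver 1→0: 0[lead,b=6,-]
e12 propose(0,'x'): ·
e13 deliver 2→0: ·
e14 timeout(2): 2[cand,b=8,-]
e15 deliver 2→1: 1[foll,b=8,p]
e16 deliver 2→1: ·
e17 deliver 1→2: 2[lead,b=8,-]
e18 timeout(0): 0[cand,b=9,-]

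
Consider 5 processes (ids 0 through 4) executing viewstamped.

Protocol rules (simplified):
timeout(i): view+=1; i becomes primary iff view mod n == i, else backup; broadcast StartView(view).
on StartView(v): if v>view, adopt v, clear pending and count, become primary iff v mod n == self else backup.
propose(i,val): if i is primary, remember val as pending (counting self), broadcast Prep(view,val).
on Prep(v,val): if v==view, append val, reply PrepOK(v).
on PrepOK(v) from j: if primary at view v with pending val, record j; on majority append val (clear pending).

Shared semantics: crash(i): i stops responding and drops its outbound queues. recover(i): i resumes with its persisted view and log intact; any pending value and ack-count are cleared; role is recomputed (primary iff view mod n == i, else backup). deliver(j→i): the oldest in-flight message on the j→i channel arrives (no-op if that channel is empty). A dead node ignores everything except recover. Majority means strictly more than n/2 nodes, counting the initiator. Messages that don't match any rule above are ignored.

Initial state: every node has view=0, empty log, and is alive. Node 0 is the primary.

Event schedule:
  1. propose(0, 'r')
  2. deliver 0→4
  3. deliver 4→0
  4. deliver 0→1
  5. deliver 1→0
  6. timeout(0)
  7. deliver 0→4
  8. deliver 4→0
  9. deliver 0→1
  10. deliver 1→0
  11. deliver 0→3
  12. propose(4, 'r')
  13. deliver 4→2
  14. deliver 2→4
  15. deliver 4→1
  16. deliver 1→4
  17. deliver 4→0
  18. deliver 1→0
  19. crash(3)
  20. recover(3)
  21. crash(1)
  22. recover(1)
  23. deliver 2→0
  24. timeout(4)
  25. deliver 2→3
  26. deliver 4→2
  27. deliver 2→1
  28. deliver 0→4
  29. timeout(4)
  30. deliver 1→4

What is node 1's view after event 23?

1

[1] propose(0,'r') → ∅
[2] deliver 0→4 → N4(back v0 [r])
[3] deliver 4→0 → ∅
[4] deliver 0→1 → N1(back v0 [r])
[5] deliver 1→0 → N0(prim v0 [r])
[6] timeout(0) → N0(back v1 [r])
[7] deliver 0→4 → N4(back v1 [r])
[8] deliver 4→0 → ∅
[9] deliver 0→1 → N1(prim v1 [r])
[10] deliver 1→0 → ∅
[11] deliver 0→3 → N3(back v0 [r])
[12] propose(4,'r') → ∅
[13] deliver 4→2 → ∅
[14] deliver 2→4 → ∅
[15] deliver 4→1 → ∅
[16] deliver 1→4 → ∅
[17] deliver 4→0 → ∅
[18] deliver 1→0 → ∅
[19] crash(3) → N3(✗back v0 [r])
[20] recover(3) → N3(back v0 [r])
[21] crash(1) → N1(✗prim v1 [r])
[22] recover(1) → N1(prim v1 [r])
[23] deliver 2→0 → ∅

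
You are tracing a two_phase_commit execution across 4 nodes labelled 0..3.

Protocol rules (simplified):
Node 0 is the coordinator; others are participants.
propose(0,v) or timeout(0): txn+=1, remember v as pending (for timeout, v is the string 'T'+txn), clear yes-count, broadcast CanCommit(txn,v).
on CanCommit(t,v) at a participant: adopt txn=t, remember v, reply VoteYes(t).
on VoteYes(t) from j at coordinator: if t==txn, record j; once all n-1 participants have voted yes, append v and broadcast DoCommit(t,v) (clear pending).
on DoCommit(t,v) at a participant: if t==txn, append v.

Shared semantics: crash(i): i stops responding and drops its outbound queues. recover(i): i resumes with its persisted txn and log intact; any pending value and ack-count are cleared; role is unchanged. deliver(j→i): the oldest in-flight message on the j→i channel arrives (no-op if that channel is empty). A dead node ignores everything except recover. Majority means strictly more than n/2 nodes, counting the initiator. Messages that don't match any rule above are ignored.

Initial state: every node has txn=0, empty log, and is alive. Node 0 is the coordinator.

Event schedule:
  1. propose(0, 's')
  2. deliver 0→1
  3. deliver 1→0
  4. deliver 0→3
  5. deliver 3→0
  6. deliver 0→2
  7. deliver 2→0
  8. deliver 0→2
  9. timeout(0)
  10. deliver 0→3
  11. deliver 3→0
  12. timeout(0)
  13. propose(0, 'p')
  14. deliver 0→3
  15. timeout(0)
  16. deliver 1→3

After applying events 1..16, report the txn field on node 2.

1

e1 propose(0,'s'): 0[coor,t=1,-]
e2 deliver 0→1: 1[part,t=1,-]
e3 deliver 1→0: ·
e4 deliver 0→3: 3[part,t=1,-]
e5 deliver 3→0: ·
e6 deliver 0→2: 2[part,t=1,-]
e7 deliver 2→0: 0[coor,t=1,s]
e8 deliver 0→2: 2[part,t=1,s]
e9 timeout(0): 0[coor,t=2,s]
e10 deliver 0→3: 3[part,t=1,s]
e11 deliver 3→0: ·
e12 timeout(0): 0[coor,t=3,s]
e13 propose(0,'p'): 0[coor,t=4,s]
e14 deliver 0→3: 3[part,t=2,s]
e15 timeout(0): 0[coor,t=5,s]
e16 deliver 1→3: ·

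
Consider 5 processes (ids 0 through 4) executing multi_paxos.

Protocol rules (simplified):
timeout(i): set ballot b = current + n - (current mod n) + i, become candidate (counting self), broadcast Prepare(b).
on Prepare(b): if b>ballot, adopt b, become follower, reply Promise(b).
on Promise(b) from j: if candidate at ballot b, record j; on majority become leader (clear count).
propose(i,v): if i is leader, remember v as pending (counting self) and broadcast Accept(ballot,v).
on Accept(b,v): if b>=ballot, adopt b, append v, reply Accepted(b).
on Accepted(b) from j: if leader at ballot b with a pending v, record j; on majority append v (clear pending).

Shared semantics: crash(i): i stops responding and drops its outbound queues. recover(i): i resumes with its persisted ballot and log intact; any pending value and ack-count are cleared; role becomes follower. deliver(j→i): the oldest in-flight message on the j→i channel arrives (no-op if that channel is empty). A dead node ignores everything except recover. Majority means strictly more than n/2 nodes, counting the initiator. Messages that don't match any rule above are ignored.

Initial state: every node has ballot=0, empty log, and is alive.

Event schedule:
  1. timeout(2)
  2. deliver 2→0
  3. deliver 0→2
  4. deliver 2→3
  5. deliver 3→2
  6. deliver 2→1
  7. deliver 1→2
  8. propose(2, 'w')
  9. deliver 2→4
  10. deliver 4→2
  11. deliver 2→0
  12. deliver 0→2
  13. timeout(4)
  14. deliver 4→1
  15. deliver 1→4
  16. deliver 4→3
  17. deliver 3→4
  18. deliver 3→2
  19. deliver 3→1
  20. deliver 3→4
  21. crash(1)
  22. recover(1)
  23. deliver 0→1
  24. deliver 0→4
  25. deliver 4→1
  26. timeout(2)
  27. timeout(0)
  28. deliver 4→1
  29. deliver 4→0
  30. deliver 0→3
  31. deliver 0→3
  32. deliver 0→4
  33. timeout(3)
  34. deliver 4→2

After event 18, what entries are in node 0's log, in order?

w

1. timeout(2):  <2:cand b7 ->
2. deliver 2→0:  <0:foll b7 ->
3. deliver 0→2:  nop
4. deliver 2→3:  <3:foll b7 ->
5. deliver 3→2:  <2:lead b7 ->
6. deliver 2→1:  <1:foll b7 ->
7. deliver 1→2:  nop
8. propose(2,'w'):  nop
9. deliver 2→4:  <4:foll b7 ->
10. deliver 4→2:  nop
11. deliver 2→0:  <0:foll b7 w>
12. deliver 0→2:  nop
13. timeout(4):  <4:cand b14 ->
14. deliver 4→1:  <1:foll b14 ->
15. deliver 1→4:  nop
16. deliver 4→3:  <3:foll b14 ->
17. deliver 3→4:  <4:lead b14 ->
18. deliver 3→2:  nop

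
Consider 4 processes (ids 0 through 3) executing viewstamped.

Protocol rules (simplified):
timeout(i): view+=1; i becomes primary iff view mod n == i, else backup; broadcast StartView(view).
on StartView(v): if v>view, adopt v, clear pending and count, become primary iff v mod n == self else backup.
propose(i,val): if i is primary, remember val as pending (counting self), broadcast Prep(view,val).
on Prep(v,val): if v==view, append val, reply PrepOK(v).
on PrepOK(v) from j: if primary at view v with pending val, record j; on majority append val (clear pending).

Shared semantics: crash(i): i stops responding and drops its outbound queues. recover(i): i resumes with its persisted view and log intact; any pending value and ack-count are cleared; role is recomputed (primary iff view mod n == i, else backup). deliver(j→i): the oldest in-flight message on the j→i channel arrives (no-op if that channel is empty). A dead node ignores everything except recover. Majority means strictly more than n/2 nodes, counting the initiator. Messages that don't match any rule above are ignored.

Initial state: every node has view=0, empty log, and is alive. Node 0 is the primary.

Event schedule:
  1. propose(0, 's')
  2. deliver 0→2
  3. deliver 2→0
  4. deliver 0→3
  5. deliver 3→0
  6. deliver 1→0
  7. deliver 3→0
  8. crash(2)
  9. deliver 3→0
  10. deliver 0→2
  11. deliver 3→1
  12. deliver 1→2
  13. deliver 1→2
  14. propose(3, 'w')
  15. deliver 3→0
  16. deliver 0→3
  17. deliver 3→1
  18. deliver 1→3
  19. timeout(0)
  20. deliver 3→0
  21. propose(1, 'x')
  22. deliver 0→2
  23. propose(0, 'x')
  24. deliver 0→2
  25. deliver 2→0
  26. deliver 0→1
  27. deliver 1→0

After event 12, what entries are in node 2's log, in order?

step 1 propose(0,'s'): —
step 2 deliver 0→2: 2={back,v=0,log=s}
step 3 deliver 2→0: —
step 4 deliver 0→3: 3={back,v=0,log=s}
step 5 deliver 3→0: 0={prim,v=0,log=s}
step 6 deliver 1→0: —
step 7 deliver 3→0: —
step 8 crash(2): 2={✗back,v=0,log=s}
step 9 deliver 3→0: —
step 10 deliver 0→2: —
step 11 deliver 3→1: —
step 12 deliver 1→2: —

s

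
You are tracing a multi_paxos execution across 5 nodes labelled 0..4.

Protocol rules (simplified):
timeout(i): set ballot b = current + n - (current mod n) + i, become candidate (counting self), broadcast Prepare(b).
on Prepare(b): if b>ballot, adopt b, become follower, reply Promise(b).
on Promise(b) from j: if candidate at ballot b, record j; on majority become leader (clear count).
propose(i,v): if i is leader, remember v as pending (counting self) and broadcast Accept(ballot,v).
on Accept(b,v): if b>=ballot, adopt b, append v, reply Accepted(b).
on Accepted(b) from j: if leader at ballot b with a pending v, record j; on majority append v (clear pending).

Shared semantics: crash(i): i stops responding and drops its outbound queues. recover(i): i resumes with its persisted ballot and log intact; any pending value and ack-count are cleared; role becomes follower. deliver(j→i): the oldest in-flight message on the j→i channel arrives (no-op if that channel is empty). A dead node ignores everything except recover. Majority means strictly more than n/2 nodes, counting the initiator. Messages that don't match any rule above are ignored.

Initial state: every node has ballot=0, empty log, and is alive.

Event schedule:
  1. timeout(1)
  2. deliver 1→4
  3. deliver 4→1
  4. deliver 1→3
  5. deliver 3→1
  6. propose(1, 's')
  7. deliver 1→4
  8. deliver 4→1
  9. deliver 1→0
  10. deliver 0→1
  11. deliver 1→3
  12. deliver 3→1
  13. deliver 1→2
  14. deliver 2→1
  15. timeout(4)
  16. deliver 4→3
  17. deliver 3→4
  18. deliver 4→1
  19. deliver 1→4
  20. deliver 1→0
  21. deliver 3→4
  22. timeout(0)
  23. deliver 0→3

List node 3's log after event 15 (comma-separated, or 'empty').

after 1 — timeout(1): n1:cand/b6/[-]
after 2 — deliver 1→4: n4:foll/b6/[-]
after 3 — deliver 4→1: ·
after 4 — deliver 1→3: n3:foll/b6/[-]
after 5 — deliver 3→1: n1:lead/b6/[-]
after 6 — propose(1,'s'): ·
after 7 — deliver 1→4: n4:foll/b6/[s]
after 8 — deliver 4→1: ·
after 9 — deliver 1→0: n0:foll/b6/[-]
after 10 — deliver 0→1: ·
after 11 — deliver 1→3: n3:foll/b6/[s]
after 12 — deliver 3→1: n1:lead/b6/[s]
after 13 — deliver 1→2: n2:foll/b6/[-]
after 14 — deliver 2→1: ·
after 15 — timeout(4): n4:cand/b14/[s]

s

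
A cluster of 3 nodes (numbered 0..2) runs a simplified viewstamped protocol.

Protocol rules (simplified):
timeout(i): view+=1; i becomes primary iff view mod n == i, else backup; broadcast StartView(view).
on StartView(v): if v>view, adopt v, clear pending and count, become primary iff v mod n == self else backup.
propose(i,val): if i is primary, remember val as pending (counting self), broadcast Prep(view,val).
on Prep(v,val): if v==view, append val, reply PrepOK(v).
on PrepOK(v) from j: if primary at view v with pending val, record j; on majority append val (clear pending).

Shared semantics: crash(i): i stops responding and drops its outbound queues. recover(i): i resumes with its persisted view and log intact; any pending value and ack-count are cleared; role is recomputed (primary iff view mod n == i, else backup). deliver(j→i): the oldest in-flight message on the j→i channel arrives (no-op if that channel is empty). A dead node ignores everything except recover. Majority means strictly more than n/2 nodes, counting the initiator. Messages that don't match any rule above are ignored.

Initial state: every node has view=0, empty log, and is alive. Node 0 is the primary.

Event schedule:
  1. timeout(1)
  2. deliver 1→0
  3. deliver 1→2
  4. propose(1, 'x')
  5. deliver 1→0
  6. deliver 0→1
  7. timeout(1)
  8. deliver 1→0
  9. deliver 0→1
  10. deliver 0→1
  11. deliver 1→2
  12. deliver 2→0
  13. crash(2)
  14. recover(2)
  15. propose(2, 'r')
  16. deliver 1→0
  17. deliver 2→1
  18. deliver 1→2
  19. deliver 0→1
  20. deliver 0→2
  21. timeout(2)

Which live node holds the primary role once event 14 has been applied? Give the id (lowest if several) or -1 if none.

-1

e1 timeout(1): 1[prim,v=1,-]
e2 deliver 1→0: 0[back,v=1,-]
e3 deliver 1→2: 2[back,v=1,-]
e4 propose(1,'x'): ·
e5 deliver 1→0: 0[back,v=1,x]
e6 deliver 0→1: 1[prim,v=1,x]
e7 timeout(1): 1[back,v=2,x]
e8 deliver 1→0: 0[back,v=2,x]
e9 deliver 0→1: ·
e10 deliver 0→1: ·
e11 deliver 1→2: 2[back,v=1,x]
e12 deliver 2→0: ·
e13 crash(2): 2[✗back,v=1,x]
e14 recover(2): 2[back,v=1,x]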